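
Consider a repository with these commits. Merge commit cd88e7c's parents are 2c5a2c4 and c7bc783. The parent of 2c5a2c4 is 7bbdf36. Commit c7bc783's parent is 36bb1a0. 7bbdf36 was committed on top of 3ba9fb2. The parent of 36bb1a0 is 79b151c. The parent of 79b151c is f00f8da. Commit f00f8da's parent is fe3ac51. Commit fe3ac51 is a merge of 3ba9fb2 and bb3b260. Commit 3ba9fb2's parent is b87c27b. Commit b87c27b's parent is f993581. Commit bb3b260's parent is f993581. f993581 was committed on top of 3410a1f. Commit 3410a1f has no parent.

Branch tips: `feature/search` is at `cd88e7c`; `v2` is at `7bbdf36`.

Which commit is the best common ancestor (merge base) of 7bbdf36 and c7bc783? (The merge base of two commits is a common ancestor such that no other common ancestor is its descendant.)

3ba9fb2

Ancestors of 7bbdf36: {3410a1f, 3ba9fb2, 7bbdf36, b87c27b, f993581}.
Ancestors of c7bc783: {3410a1f, 36bb1a0, 3ba9fb2, 79b151c, b87c27b, bb3b260, c7bc783, f00f8da, f993581, fe3ac51}.
Common ancestors: {3410a1f, 3ba9fb2, b87c27b, f993581}.
Among these, 3ba9fb2 is not an ancestor of any other common ancestor — it is the merge base.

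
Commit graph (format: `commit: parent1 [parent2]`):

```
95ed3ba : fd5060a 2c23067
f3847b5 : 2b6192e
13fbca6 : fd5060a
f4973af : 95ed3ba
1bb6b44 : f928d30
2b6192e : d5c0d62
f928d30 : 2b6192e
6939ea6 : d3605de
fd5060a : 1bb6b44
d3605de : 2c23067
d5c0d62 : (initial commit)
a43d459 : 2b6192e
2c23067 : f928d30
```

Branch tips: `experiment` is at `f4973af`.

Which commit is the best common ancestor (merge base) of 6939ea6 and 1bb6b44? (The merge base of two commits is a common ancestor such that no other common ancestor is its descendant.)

Ancestors of 6939ea6: {2b6192e, 2c23067, 6939ea6, d3605de, d5c0d62, f928d30}.
Ancestors of 1bb6b44: {1bb6b44, 2b6192e, d5c0d62, f928d30}.
Common ancestors: {2b6192e, d5c0d62, f928d30}.
Among these, f928d30 is not an ancestor of any other common ancestor — it is the merge base.

f928d30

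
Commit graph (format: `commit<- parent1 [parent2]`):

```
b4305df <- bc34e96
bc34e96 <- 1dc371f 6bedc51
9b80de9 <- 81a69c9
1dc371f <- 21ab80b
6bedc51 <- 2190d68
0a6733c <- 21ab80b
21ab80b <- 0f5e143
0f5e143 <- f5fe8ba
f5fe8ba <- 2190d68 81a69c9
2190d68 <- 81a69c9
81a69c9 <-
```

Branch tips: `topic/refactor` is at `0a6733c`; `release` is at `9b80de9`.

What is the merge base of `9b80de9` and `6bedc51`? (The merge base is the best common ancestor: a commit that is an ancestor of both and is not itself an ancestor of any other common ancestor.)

Ancestors of 9b80de9: {81a69c9, 9b80de9}.
Ancestors of 6bedc51: {2190d68, 6bedc51, 81a69c9}.
Common ancestors: {81a69c9}.
The only common ancestor is 81a69c9, so it is the merge base.

81a69c9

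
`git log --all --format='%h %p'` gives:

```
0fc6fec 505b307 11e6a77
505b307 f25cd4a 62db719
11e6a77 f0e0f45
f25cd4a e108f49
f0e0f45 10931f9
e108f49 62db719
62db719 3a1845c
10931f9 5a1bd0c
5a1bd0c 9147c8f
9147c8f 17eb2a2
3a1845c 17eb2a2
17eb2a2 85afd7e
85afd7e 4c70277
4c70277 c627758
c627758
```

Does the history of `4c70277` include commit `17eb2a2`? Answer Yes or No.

No

Ancestors of 4c70277: {4c70277, c627758}.
17eb2a2 is not in that set, so it is not an ancestor of 4c70277.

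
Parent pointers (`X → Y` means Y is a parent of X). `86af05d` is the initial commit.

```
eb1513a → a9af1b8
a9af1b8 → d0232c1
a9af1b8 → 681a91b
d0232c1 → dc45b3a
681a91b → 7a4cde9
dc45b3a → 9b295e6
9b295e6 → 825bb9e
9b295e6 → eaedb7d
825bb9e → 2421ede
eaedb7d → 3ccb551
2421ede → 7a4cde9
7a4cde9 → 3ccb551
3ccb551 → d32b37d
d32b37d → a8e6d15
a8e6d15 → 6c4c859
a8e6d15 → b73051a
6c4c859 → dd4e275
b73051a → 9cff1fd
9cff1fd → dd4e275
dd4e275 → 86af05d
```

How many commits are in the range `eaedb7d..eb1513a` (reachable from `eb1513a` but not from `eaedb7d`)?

9

Reachable from eb1513a: {2421ede, 3ccb551, 681a91b, 6c4c859, 7a4cde9, 825bb9e, 86af05d, 9b295e6, 9cff1fd, a8e6d15, a9af1b8, b73051a, d0232c1, d32b37d, dc45b3a, dd4e275, eaedb7d, eb1513a}.
Reachable from eaedb7d: {3ccb551, 6c4c859, 86af05d, 9cff1fd, a8e6d15, b73051a, d32b37d, dd4e275, eaedb7d}.
In eb1513a's history but not eaedb7d's: {2421ede, 681a91b, 7a4cde9, 825bb9e, 9b295e6, a9af1b8, d0232c1, dc45b3a, eb1513a} — 9 commits.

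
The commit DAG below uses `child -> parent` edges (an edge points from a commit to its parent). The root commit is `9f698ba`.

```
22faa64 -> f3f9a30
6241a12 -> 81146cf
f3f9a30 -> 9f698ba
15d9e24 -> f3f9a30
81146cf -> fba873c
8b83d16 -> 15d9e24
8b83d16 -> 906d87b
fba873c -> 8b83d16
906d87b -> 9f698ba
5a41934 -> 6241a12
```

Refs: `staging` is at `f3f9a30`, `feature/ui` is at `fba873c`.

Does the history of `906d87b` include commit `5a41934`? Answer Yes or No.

Ancestors of 906d87b: {906d87b, 9f698ba}.
5a41934 is not in that set, so it is not an ancestor of 906d87b.

No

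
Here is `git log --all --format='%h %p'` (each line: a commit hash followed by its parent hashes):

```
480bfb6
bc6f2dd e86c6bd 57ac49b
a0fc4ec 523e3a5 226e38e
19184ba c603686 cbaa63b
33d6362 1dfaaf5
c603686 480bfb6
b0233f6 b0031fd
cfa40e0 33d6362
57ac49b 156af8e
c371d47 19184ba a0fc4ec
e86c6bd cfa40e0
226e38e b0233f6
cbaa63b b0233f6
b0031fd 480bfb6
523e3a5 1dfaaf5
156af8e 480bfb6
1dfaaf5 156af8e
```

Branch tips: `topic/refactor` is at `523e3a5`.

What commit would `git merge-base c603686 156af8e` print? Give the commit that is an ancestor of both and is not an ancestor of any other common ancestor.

480bfb6

Ancestors of c603686: {480bfb6, c603686}.
Ancestors of 156af8e: {156af8e, 480bfb6}.
Common ancestors: {480bfb6}.
The only common ancestor is 480bfb6, so it is the merge base.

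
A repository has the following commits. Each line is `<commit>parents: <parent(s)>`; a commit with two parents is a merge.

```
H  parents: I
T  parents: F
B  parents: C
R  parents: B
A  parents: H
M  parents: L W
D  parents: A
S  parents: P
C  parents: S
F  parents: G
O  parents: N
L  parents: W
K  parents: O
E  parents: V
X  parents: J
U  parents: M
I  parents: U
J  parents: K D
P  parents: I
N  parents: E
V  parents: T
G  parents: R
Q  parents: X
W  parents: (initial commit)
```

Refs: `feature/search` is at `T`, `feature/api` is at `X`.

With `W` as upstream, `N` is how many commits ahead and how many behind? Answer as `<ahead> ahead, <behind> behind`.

15 ahead, 0 behind

Reachable from N: {B, C, E, F, G, I, L, M, N, P, R, S, T, U, V, W}.
Reachable from W: {W}.
Only in N's history (ahead): {B, C, E, F, G, I, L, M, N, P, R, S, T, U, V} — 15.
Only in W's history (behind): {} — 0.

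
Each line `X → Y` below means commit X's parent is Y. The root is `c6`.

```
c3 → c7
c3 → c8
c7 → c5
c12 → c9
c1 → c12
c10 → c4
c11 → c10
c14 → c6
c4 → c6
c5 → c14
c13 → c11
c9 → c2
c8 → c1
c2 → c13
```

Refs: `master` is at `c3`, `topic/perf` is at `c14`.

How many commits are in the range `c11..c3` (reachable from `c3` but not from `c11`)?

10

Reachable from c3: {c1, c10, c11, c12, c13, c14, c2, c3, c4, c5, c6, c7, c8, c9}.
Reachable from c11: {c10, c11, c4, c6}.
In c3's history but not c11's: {c1, c12, c13, c14, c2, c3, c5, c7, c8, c9} — 10 commits.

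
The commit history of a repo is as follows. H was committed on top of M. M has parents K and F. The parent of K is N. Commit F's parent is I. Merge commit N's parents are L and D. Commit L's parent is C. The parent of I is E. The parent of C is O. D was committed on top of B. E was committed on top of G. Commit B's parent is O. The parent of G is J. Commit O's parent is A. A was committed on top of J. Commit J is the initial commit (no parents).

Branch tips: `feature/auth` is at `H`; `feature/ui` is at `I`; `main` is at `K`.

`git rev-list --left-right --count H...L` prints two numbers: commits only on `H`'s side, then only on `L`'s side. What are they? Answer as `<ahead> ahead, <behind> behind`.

10 ahead, 0 behind

Reachable from H: {A, B, C, D, E, F, G, H, I, J, K, L, M, N, O}.
Reachable from L: {A, C, J, L, O}.
Only in H's history (ahead): {B, D, E, F, G, H, I, K, M, N} — 10.
Only in L's history (behind): {} — 0.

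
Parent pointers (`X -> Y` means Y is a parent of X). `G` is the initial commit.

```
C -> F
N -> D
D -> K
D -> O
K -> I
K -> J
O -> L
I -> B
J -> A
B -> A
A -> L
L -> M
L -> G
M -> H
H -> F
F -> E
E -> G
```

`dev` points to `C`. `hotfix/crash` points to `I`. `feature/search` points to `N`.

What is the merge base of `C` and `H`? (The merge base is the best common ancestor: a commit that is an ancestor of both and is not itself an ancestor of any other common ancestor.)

Ancestors of C: {C, E, F, G}.
Ancestors of H: {E, F, G, H}.
Common ancestors: {E, F, G}.
Among these, F is not an ancestor of any other common ancestor — it is the merge base.

F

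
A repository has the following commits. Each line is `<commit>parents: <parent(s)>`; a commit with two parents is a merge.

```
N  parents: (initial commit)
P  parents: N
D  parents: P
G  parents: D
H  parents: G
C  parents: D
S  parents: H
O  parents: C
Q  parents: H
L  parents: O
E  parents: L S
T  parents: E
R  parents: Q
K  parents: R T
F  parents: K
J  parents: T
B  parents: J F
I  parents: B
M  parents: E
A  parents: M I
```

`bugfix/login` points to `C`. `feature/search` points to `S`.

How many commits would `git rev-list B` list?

Walking parent pointers from B: reachable set = {B, C, D, E, F, G, H, J, K, L, N, O, P, Q, R, S, T}.
That is 17 commits.

17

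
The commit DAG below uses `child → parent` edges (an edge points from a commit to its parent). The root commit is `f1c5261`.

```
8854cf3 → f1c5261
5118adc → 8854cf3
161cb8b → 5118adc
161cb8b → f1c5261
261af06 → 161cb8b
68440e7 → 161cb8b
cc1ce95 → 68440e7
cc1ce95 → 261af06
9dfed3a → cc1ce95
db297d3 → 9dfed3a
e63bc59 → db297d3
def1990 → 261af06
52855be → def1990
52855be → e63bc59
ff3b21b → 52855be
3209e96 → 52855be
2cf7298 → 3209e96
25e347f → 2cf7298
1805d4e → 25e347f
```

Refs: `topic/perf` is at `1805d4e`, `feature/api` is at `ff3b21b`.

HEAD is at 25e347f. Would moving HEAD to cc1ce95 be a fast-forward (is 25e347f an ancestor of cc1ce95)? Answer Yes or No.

No

A fast-forward from 25e347f to cc1ce95 is possible iff 25e347f is an ancestor of cc1ce95.
Ancestors of cc1ce95: {161cb8b, 261af06, 5118adc, 68440e7, 8854cf3, cc1ce95, f1c5261}.
25e347f is not among them, so fast-forward is not possible.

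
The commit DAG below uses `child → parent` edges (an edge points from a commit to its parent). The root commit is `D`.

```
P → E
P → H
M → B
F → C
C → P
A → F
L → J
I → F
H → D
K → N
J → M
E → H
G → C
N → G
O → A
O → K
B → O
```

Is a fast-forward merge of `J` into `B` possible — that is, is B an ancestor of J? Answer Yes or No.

Yes

A fast-forward from B to J is possible iff B is an ancestor of J.
Ancestors of J: {A, B, C, D, E, F, G, H, J, K, M, N, O, P}.
B is among them, so fast-forward is possible.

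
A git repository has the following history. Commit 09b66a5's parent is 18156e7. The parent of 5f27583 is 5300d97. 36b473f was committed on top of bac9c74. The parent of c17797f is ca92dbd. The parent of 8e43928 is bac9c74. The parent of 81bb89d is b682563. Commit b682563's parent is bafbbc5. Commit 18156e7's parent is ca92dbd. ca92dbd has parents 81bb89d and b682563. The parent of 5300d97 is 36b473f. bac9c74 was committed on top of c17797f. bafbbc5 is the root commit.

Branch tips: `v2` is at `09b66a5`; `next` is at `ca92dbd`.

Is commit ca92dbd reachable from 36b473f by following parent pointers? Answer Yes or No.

Yes

Ancestors of 36b473f (commits reachable by following parents): {36b473f, 81bb89d, b682563, bac9c74, bafbbc5, c17797f, ca92dbd}.
ca92dbd is in that set, so it is an ancestor of 36b473f.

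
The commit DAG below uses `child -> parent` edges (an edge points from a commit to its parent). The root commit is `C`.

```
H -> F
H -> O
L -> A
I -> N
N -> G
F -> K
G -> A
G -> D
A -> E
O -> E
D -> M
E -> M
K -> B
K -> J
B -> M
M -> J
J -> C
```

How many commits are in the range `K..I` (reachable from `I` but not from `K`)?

Reachable from I: {A, C, D, E, G, I, J, M, N}.
Reachable from K: {B, C, J, K, M}.
In I's history but not K's: {A, D, E, G, I, N} — 6 commits.

6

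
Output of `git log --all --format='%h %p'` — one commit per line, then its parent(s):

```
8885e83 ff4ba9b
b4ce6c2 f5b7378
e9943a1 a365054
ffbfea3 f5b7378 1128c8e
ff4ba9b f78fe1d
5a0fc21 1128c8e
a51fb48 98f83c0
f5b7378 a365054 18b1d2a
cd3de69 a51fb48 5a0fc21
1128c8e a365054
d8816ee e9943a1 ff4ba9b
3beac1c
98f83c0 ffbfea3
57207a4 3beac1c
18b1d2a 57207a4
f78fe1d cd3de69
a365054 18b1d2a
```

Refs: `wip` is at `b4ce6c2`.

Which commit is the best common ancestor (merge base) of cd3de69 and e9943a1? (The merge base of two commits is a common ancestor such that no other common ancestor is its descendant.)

Ancestors of cd3de69: {1128c8e, 18b1d2a, 3beac1c, 57207a4, 5a0fc21, 98f83c0, a365054, a51fb48, cd3de69, f5b7378, ffbfea3}.
Ancestors of e9943a1: {18b1d2a, 3beac1c, 57207a4, a365054, e9943a1}.
Common ancestors: {18b1d2a, 3beac1c, 57207a4, a365054}.
Among these, a365054 is not an ancestor of any other common ancestor — it is the merge base.

a365054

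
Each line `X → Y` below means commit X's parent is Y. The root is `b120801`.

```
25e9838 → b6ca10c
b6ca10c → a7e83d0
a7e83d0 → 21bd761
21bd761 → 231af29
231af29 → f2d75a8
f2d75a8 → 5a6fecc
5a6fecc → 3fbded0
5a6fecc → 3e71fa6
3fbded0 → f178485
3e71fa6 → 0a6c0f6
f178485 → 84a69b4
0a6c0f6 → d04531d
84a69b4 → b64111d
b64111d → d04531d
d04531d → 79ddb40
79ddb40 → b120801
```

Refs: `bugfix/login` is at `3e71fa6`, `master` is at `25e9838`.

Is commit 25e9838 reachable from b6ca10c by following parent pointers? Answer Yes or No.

No

Ancestors of b6ca10c: {0a6c0f6, 21bd761, 231af29, 3e71fa6, 3fbded0, 5a6fecc, 79ddb40, 84a69b4, a7e83d0, b120801, b64111d, b6ca10c, d04531d, f178485, f2d75a8}.
25e9838 is not in that set, so it is not an ancestor of b6ca10c.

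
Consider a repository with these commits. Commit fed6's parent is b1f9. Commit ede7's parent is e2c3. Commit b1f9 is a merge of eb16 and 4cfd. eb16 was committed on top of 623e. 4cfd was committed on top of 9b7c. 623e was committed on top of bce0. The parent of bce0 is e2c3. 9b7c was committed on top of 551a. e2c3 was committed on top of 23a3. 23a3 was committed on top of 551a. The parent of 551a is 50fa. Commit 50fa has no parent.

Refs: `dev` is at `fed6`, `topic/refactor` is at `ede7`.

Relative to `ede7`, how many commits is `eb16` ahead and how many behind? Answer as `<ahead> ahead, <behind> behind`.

Reachable from eb16: {23a3, 50fa, 551a, 623e, bce0, e2c3, eb16}.
Reachable from ede7: {23a3, 50fa, 551a, e2c3, ede7}.
Only in eb16's history (ahead): {623e, bce0, eb16} — 3.
Only in ede7's history (behind): {ede7} — 1.

3 ahead, 1 behind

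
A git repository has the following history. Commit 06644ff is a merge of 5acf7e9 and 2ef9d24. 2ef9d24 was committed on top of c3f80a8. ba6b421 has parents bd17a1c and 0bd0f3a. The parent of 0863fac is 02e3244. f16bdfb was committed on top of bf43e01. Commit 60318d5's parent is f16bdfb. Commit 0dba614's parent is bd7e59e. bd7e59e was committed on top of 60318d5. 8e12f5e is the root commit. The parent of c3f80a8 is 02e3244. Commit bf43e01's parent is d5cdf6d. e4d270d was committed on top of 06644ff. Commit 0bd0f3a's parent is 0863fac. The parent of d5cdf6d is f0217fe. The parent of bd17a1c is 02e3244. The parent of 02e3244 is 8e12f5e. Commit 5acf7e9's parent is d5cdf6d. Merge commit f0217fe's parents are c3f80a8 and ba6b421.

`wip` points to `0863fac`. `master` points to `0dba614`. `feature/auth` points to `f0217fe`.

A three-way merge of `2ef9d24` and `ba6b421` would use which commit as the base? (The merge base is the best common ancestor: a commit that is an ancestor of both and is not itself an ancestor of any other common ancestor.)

Ancestors of 2ef9d24: {02e3244, 2ef9d24, 8e12f5e, c3f80a8}.
Ancestors of ba6b421: {02e3244, 0863fac, 0bd0f3a, 8e12f5e, ba6b421, bd17a1c}.
Common ancestors: {02e3244, 8e12f5e}.
Among these, 02e3244 is not an ancestor of any other common ancestor — it is the merge base.

02e3244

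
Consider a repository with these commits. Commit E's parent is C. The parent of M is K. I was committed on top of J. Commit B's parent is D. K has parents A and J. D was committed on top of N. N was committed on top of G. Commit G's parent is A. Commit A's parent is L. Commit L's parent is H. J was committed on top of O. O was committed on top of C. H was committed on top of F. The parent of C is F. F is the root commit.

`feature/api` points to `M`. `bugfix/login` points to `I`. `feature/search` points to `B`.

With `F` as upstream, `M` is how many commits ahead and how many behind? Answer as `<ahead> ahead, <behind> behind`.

8 ahead, 0 behind

Reachable from M: {A, C, F, H, J, K, L, M, O}.
Reachable from F: {F}.
Only in M's history (ahead): {A, C, H, J, K, L, M, O} — 8.
Only in F's history (behind): {} — 0.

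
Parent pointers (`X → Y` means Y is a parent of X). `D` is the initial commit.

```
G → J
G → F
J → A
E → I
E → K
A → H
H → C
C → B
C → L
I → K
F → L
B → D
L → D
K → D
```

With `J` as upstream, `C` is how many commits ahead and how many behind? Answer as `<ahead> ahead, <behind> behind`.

0 ahead, 3 behind

Reachable from C: {B, C, D, L}.
Reachable from J: {A, B, C, D, H, J, L}.
Only in C's history (ahead): {} — 0.
Only in J's history (behind): {A, H, J} — 3.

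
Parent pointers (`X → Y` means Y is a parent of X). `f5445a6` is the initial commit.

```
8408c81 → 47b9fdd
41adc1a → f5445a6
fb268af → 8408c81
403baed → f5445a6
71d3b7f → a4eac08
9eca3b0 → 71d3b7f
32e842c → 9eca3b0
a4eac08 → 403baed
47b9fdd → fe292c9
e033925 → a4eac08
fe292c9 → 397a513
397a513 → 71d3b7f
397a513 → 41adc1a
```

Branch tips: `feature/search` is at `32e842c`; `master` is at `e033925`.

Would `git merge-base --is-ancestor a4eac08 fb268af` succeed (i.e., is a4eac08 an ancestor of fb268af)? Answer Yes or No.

Yes

Ancestors of fb268af (commits reachable by following parents): {397a513, 403baed, 41adc1a, 47b9fdd, 71d3b7f, 8408c81, a4eac08, f5445a6, fb268af, fe292c9}.
a4eac08 is in that set, so it is an ancestor of fb268af.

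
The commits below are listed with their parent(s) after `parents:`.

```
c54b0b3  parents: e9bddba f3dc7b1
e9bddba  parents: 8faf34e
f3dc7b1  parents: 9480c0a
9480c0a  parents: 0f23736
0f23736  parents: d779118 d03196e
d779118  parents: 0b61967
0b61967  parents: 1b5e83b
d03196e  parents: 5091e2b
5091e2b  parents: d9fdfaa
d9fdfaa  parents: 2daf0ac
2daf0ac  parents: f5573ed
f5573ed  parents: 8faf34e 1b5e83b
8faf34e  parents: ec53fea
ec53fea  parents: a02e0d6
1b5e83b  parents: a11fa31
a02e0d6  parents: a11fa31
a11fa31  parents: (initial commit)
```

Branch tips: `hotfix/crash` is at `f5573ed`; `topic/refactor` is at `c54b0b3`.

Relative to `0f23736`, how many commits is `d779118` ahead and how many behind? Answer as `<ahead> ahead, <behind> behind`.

Reachable from d779118: {0b61967, 1b5e83b, a11fa31, d779118}.
Reachable from 0f23736: {0b61967, 0f23736, 1b5e83b, 2daf0ac, 5091e2b, 8faf34e, a02e0d6, a11fa31, d03196e, d779118, d9fdfaa, ec53fea, f5573ed}.
Only in d779118's history (ahead): {} — 0.
Only in 0f23736's history (behind): {0f23736, 2daf0ac, 5091e2b, 8faf34e, a02e0d6, d03196e, d9fdfaa, ec53fea, f5573ed} — 9.

0 ahead, 9 behind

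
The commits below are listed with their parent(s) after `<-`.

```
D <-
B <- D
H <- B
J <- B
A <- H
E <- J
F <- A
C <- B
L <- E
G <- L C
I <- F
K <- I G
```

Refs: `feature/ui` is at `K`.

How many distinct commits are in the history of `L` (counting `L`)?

Walking parent pointers from L: reachable set = {B, D, E, J, L}.
That is 5 commits.

5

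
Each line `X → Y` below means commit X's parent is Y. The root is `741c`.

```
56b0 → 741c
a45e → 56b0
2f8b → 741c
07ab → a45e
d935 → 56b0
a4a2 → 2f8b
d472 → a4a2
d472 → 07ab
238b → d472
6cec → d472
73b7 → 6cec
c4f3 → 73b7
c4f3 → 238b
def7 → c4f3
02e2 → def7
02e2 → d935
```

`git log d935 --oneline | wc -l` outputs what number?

Walking parent pointers from d935: reachable set = {56b0, 741c, d935}.
That is 3 commits.

3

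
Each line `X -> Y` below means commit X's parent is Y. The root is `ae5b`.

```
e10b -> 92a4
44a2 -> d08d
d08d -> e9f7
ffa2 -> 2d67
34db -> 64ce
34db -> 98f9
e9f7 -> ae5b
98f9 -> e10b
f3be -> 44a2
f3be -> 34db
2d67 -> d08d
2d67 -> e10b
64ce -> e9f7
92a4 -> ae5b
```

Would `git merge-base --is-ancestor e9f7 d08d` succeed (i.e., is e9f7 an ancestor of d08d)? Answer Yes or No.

Yes

Ancestors of d08d (commits reachable by following parents): {ae5b, d08d, e9f7}.
e9f7 is in that set, so it is an ancestor of d08d.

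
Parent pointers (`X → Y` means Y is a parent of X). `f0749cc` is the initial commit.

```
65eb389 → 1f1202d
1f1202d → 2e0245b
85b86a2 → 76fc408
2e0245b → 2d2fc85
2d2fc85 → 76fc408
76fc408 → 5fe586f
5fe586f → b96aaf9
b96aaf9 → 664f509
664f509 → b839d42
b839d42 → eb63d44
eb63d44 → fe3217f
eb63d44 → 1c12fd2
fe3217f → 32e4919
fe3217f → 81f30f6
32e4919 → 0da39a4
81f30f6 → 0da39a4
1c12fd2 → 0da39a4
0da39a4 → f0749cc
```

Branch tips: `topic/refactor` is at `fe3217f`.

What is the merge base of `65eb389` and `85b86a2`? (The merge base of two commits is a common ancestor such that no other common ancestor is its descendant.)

Ancestors of 65eb389: {0da39a4, 1c12fd2, 1f1202d, 2d2fc85, 2e0245b, 32e4919, 5fe586f, 65eb389, 664f509, 76fc408, 81f30f6, b839d42, b96aaf9, eb63d44, f0749cc, fe3217f}.
Ancestors of 85b86a2: {0da39a4, 1c12fd2, 32e4919, 5fe586f, 664f509, 76fc408, 81f30f6, 85b86a2, b839d42, b96aaf9, eb63d44, f0749cc, fe3217f}.
Common ancestors: {0da39a4, 1c12fd2, 32e4919, 5fe586f, 664f509, 76fc408, 81f30f6, b839d42, b96aaf9, eb63d44, f0749cc, fe3217f}.
Among these, 76fc408 is not an ancestor of any other common ancestor — it is the merge base.

76fc408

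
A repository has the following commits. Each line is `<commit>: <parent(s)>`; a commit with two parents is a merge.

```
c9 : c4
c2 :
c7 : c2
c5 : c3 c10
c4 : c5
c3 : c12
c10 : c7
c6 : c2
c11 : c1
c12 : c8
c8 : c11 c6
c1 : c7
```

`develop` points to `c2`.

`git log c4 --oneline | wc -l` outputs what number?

11

Walking parent pointers from c4: reachable set = {c1, c10, c11, c12, c2, c3, c4, c5, c6, c7, c8}.
That is 11 commits.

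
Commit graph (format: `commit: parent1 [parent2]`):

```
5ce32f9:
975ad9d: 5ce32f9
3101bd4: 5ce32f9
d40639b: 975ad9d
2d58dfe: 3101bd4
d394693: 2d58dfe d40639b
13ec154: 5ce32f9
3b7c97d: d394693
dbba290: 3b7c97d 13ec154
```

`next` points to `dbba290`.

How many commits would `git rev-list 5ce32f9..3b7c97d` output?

Reachable from 3b7c97d: {2d58dfe, 3101bd4, 3b7c97d, 5ce32f9, 975ad9d, d394693, d40639b}.
Reachable from 5ce32f9: {5ce32f9}.
In 3b7c97d's history but not 5ce32f9's: {2d58dfe, 3101bd4, 3b7c97d, 975ad9d, d394693, d40639b} — 6 commits.

6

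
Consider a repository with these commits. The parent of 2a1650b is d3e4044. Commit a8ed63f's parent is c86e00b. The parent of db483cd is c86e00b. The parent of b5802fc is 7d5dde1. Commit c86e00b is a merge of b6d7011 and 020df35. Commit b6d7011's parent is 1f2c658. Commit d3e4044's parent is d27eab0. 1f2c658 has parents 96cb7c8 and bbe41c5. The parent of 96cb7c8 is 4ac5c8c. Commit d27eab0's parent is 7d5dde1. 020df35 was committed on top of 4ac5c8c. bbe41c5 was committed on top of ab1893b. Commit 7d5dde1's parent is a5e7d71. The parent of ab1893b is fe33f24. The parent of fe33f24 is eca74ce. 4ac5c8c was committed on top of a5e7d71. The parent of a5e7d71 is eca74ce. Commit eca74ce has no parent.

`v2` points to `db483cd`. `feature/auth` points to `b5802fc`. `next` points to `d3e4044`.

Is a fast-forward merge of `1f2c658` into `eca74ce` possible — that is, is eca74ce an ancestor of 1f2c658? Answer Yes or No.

Yes

A fast-forward from eca74ce to 1f2c658 is possible iff eca74ce is an ancestor of 1f2c658.
Ancestors of 1f2c658: {1f2c658, 4ac5c8c, 96cb7c8, a5e7d71, ab1893b, bbe41c5, eca74ce, fe33f24}.
eca74ce is among them, so fast-forward is possible.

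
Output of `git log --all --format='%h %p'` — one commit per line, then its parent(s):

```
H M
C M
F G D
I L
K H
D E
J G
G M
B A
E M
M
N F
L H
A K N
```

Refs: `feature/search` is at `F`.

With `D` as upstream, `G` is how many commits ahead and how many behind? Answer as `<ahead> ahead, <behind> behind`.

1 ahead, 2 behind

Reachable from G: {G, M}.
Reachable from D: {D, E, M}.
Only in G's history (ahead): {G} — 1.
Only in D's history (behind): {D, E} — 2.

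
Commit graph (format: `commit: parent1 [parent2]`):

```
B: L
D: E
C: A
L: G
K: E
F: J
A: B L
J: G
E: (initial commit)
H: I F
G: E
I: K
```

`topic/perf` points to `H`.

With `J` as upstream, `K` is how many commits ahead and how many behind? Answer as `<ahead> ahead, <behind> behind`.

Reachable from K: {E, K}.
Reachable from J: {E, G, J}.
Only in K's history (ahead): {K} — 1.
Only in J's history (behind): {G, J} — 2.

1 ahead, 2 behind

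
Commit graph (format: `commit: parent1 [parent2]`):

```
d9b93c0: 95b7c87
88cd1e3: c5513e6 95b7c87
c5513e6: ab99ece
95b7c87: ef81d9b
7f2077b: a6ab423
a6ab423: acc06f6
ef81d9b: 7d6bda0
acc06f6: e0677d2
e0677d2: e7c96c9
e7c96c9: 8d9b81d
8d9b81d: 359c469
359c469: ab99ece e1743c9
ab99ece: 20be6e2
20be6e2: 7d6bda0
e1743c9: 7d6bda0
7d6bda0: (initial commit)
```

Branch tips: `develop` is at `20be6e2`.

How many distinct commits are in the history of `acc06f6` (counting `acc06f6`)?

Walking parent pointers from acc06f6: reachable set = {20be6e2, 359c469, 7d6bda0, 8d9b81d, ab99ece, acc06f6, e0677d2, e1743c9, e7c96c9}.
That is 9 commits.

9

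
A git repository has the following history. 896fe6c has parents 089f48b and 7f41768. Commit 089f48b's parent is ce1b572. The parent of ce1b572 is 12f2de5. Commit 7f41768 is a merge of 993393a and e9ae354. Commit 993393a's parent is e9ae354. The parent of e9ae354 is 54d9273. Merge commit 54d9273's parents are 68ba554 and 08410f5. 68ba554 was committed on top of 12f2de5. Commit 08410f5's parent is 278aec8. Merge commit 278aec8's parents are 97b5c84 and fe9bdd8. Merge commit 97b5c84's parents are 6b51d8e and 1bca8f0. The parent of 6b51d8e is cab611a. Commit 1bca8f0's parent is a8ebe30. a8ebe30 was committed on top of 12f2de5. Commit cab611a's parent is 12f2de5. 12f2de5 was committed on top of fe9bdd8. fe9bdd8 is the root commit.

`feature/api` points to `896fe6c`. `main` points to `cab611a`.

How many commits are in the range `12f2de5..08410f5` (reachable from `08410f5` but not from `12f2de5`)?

Reachable from 08410f5: {08410f5, 12f2de5, 1bca8f0, 278aec8, 6b51d8e, 97b5c84, a8ebe30, cab611a, fe9bdd8}.
Reachable from 12f2de5: {12f2de5, fe9bdd8}.
In 08410f5's history but not 12f2de5's: {08410f5, 1bca8f0, 278aec8, 6b51d8e, 97b5c84, a8ebe30, cab611a} — 7 commits.

7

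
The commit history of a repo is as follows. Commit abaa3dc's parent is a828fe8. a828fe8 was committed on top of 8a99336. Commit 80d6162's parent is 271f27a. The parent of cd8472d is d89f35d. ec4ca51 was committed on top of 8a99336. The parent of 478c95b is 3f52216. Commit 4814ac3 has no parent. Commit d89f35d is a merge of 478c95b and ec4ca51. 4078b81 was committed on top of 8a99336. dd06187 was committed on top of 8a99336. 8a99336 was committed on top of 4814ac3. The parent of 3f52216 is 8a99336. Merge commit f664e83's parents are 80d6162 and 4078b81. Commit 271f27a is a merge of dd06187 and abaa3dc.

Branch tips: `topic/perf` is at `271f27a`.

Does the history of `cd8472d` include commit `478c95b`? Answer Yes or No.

Ancestors of cd8472d (commits reachable by following parents): {3f52216, 478c95b, 4814ac3, 8a99336, cd8472d, d89f35d, ec4ca51}.
478c95b is in that set, so it is an ancestor of cd8472d.

Yes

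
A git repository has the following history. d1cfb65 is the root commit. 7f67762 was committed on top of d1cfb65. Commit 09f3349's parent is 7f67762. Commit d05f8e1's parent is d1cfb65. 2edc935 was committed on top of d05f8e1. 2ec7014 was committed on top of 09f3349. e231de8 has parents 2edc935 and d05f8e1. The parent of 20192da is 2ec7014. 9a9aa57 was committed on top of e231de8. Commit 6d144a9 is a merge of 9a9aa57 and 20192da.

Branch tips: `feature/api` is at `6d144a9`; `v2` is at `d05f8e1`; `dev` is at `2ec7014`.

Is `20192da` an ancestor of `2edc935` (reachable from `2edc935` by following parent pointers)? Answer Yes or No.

No

Ancestors of 2edc935: {2edc935, d05f8e1, d1cfb65}.
20192da is not in that set, so it is not an ancestor of 2edc935.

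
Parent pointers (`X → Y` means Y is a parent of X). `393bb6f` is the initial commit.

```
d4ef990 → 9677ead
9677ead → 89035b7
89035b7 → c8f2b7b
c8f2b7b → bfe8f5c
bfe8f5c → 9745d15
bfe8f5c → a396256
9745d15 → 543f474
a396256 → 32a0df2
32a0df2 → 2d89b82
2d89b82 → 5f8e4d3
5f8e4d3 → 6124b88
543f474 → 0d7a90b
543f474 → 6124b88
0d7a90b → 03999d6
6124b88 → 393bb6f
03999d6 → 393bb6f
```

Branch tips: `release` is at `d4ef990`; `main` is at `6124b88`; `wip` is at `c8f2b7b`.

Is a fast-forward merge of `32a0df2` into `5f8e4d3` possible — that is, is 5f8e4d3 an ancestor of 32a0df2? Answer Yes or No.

Yes

A fast-forward from 5f8e4d3 to 32a0df2 is possible iff 5f8e4d3 is an ancestor of 32a0df2.
Ancestors of 32a0df2: {2d89b82, 32a0df2, 393bb6f, 5f8e4d3, 6124b88}.
5f8e4d3 is among them, so fast-forward is possible.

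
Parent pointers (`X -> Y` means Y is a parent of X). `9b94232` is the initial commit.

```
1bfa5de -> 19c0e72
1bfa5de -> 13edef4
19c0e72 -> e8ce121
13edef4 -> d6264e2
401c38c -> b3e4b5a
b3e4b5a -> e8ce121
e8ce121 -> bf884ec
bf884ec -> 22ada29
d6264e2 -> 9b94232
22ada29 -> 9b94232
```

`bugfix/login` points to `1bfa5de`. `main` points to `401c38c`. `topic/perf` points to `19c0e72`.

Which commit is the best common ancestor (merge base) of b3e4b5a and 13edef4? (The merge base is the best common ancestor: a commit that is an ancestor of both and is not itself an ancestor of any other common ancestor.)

Ancestors of b3e4b5a: {22ada29, 9b94232, b3e4b5a, bf884ec, e8ce121}.
Ancestors of 13edef4: {13edef4, 9b94232, d6264e2}.
Common ancestors: {9b94232}.
The only common ancestor is 9b94232, so it is the merge base.

9b94232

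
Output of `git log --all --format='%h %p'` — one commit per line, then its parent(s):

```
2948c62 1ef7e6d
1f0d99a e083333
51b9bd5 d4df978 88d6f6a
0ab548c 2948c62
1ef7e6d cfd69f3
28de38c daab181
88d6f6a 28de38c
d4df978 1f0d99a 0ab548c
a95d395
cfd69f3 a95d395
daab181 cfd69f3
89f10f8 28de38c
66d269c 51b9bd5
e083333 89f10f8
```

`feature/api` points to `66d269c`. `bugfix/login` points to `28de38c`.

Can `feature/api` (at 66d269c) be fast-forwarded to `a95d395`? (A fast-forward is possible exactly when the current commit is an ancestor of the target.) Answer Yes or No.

No

A fast-forward from 66d269c to a95d395 is possible iff 66d269c is an ancestor of a95d395.
Ancestors of a95d395: {a95d395}.
66d269c is not among them, so fast-forward is not possible.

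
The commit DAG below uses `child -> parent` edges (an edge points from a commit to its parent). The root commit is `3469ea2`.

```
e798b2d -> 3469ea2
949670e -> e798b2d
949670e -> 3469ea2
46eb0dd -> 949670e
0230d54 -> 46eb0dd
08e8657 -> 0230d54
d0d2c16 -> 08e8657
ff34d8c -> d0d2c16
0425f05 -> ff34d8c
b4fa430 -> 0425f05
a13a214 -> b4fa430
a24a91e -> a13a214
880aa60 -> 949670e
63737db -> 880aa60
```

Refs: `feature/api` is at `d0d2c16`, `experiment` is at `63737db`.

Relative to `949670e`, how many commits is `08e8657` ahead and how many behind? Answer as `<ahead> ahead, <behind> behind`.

3 ahead, 0 behind

Reachable from 08e8657: {0230d54, 08e8657, 3469ea2, 46eb0dd, 949670e, e798b2d}.
Reachable from 949670e: {3469ea2, 949670e, e798b2d}.
Only in 08e8657's history (ahead): {0230d54, 08e8657, 46eb0dd} — 3.
Only in 949670e's history (behind): {} — 0.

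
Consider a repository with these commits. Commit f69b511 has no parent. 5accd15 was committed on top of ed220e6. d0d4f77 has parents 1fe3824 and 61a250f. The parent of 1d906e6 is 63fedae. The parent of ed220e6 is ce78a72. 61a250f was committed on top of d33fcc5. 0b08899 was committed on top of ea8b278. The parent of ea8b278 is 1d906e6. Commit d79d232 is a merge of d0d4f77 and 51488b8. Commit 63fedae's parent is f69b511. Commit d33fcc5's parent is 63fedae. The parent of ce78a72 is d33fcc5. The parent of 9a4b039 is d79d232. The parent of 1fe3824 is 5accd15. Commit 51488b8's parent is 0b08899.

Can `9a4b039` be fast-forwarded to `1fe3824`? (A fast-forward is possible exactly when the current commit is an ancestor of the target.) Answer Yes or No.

No

A fast-forward from 9a4b039 to 1fe3824 is possible iff 9a4b039 is an ancestor of 1fe3824.
Ancestors of 1fe3824: {1fe3824, 5accd15, 63fedae, ce78a72, d33fcc5, ed220e6, f69b511}.
9a4b039 is not among them, so fast-forward is not possible.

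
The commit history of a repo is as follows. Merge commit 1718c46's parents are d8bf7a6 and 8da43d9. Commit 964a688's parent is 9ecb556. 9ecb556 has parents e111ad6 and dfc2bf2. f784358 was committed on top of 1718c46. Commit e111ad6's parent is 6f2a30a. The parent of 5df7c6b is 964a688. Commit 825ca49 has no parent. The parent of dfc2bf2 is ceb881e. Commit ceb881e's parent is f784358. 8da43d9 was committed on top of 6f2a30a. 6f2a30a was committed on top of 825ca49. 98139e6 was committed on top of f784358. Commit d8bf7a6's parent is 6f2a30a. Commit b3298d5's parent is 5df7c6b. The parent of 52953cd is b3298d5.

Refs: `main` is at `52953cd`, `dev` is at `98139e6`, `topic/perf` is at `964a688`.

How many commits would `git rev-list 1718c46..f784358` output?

1

Reachable from f784358: {1718c46, 6f2a30a, 825ca49, 8da43d9, d8bf7a6, f784358}.
Reachable from 1718c46: {1718c46, 6f2a30a, 825ca49, 8da43d9, d8bf7a6}.
In f784358's history but not 1718c46's: {f784358} — 1 commit.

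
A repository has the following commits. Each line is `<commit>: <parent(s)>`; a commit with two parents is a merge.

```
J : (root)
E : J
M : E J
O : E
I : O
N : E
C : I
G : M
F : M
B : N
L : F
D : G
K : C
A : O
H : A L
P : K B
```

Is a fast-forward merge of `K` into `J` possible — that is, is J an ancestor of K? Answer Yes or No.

Yes

A fast-forward from J to K is possible iff J is an ancestor of K.
Ancestors of K: {C, E, I, J, K, O}.
J is among them, so fast-forward is possible.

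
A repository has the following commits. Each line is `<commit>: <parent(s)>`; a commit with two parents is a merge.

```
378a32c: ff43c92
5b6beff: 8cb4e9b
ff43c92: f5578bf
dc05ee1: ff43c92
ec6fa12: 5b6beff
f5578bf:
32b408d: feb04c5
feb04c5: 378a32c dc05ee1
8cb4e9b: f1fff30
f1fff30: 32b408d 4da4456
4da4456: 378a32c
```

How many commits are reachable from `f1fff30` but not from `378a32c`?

5

Reachable from f1fff30: {32b408d, 378a32c, 4da4456, dc05ee1, f1fff30, f5578bf, feb04c5, ff43c92}.
Reachable from 378a32c: {378a32c, f5578bf, ff43c92}.
In f1fff30's history but not 378a32c's: {32b408d, 4da4456, dc05ee1, f1fff30, feb04c5} — 5 commits.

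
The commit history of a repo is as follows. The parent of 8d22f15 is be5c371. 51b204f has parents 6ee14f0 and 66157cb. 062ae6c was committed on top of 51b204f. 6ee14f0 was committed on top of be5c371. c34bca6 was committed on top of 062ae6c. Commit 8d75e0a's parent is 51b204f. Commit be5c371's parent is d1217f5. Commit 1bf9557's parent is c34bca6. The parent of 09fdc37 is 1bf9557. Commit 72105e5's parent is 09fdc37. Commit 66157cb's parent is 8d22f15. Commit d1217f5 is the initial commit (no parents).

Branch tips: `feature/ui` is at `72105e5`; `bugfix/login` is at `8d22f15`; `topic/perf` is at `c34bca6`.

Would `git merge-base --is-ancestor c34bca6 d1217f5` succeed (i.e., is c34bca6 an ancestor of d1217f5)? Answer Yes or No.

Ancestors of d1217f5: {d1217f5}.
c34bca6 is not in that set, so it is not an ancestor of d1217f5.

No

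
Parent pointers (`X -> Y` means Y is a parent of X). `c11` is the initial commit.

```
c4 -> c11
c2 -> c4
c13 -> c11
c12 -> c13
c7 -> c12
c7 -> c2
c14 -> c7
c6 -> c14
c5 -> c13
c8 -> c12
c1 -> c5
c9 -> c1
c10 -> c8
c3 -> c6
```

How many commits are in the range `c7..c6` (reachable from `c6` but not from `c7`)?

2

Reachable from c6: {c11, c12, c13, c14, c2, c4, c6, c7}.
Reachable from c7: {c11, c12, c13, c2, c4, c7}.
In c6's history but not c7's: {c14, c6} — 2 commits.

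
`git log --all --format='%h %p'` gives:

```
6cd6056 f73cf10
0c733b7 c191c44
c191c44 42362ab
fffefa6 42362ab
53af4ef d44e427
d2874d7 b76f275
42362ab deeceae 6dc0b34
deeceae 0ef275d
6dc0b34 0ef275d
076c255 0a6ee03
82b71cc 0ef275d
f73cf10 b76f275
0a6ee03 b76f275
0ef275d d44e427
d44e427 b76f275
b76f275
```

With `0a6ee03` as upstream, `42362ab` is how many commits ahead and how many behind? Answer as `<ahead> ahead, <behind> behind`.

Reachable from 42362ab: {0ef275d, 42362ab, 6dc0b34, b76f275, d44e427, deeceae}.
Reachable from 0a6ee03: {0a6ee03, b76f275}.
Only in 42362ab's history (ahead): {0ef275d, 42362ab, 6dc0b34, d44e427, deeceae} — 5.
Only in 0a6ee03's history (behind): {0a6ee03} — 1.

5 ahead, 1 behind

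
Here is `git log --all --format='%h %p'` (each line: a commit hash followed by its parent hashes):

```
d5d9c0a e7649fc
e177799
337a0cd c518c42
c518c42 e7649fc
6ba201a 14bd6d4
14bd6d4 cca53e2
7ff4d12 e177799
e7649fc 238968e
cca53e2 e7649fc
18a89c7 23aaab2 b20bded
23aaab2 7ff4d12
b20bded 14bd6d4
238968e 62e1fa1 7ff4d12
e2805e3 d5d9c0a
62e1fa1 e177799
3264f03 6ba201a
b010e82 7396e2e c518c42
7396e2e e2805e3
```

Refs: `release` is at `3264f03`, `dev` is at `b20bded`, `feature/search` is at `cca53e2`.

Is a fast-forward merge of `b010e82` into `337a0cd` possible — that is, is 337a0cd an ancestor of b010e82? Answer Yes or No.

No

A fast-forward from 337a0cd to b010e82 is possible iff 337a0cd is an ancestor of b010e82.
Ancestors of b010e82: {238968e, 62e1fa1, 7396e2e, 7ff4d12, b010e82, c518c42, d5d9c0a, e177799, e2805e3, e7649fc}.
337a0cd is not among them, so fast-forward is not possible.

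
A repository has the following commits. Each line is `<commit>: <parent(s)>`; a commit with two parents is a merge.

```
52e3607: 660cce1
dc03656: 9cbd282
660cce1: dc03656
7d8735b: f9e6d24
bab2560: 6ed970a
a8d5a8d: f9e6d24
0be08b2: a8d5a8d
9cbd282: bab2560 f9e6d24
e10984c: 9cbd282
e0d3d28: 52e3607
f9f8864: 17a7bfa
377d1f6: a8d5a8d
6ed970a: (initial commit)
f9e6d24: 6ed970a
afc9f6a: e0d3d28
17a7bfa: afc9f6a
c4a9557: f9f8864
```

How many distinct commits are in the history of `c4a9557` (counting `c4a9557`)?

Walking parent pointers from c4a9557: reachable set = {17a7bfa, 52e3607, 660cce1, 6ed970a, 9cbd282, afc9f6a, bab2560, c4a9557, dc03656, e0d3d28, f9e6d24, f9f8864}.
That is 12 commits.

12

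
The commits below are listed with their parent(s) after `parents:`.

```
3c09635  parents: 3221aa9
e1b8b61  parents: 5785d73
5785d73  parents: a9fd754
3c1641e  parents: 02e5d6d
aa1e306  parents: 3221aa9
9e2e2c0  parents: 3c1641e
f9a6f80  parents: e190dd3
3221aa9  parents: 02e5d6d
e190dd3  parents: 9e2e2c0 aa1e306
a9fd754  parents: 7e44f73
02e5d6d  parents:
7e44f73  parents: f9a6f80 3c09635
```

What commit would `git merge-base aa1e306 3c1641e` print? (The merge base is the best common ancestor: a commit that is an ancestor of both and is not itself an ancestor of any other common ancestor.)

Ancestors of aa1e306: {02e5d6d, 3221aa9, aa1e306}.
Ancestors of 3c1641e: {02e5d6d, 3c1641e}.
Common ancestors: {02e5d6d}.
The only common ancestor is 02e5d6d, so it is the merge base.

02e5d6d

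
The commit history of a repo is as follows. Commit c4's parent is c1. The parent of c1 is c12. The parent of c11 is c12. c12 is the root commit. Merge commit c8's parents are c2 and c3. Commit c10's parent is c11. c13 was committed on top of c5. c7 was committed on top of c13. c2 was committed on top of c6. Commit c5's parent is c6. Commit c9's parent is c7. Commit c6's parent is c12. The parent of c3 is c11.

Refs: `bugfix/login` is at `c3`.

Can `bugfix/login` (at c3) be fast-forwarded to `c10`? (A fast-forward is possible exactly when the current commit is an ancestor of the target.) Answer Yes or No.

A fast-forward from c3 to c10 is possible iff c3 is an ancestor of c10.
Ancestors of c10: {c10, c11, c12}.
c3 is not among them, so fast-forward is not possible.

No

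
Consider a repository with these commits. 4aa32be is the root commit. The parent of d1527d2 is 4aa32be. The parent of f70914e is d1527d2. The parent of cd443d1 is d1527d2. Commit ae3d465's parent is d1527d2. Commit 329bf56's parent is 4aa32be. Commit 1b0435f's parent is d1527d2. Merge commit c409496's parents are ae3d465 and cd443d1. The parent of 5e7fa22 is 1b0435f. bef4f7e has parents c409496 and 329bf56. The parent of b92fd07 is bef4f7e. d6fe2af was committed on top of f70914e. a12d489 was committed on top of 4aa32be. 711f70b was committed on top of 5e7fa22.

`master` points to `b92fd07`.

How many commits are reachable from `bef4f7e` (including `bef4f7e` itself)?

7

Walking parent pointers from bef4f7e: reachable set = {329bf56, 4aa32be, ae3d465, bef4f7e, c409496, cd443d1, d1527d2}.
That is 7 commits.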